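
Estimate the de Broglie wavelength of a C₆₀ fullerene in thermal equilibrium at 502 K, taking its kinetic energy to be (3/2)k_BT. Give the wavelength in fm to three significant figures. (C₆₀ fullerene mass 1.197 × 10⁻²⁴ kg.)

λ = 4200 fm

KE = (3/2)k_BT = 1.5 × 1.381 × 10⁻²³ × 502 = 1.040 × 10⁻²⁰ J.
p = √(2mKE) = √(2 × 1.197 × 10⁻²⁴ × 1.040 × 10⁻²⁰) = 1.578 × 10⁻²² kg·m/s.
λ = h/p = 4.20 × 10⁻¹² m = 4200 fm.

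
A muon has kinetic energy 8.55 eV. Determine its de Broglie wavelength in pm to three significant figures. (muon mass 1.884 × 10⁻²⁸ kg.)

KE = 8.55 eV = 1.370 × 10⁻¹⁸ J.
p = √(2mKE) = √(2 × 1.884 × 10⁻²⁸ × 1.370 × 10⁻¹⁸) = 2.272 × 10⁻²³ kg·m/s.
λ = h/p = 6.626 × 10⁻³⁴ / 2.272 × 10⁻²³ = 2.92 × 10⁻¹¹ m = 29.2 pm.

λ = 29.2 pm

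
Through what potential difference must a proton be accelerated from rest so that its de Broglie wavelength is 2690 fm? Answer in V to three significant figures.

p = h/λ = 6.626 × 10⁻³⁴ / 2.690 × 10⁻¹² = 2.463 × 10⁻²² kg·m/s.
KE = p²/(2m) = 1.813 × 10⁻¹⁷ J.
V = KE/e = 1.813 × 10⁻¹⁷ / (1.602 × 10⁻¹⁹) = 113 V.

V = 113 V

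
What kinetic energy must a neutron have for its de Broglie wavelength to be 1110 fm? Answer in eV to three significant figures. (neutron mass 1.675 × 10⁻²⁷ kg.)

KE = 664 eV

p = h/λ = 6.626 × 10⁻³⁴ / 1.110 × 10⁻¹² = 5.969 × 10⁻²² kg·m/s.
KE = p²/(2m) = (5.969 × 10⁻²²)² / (2 × 1.675 × 10⁻²⁷) = 1.064 × 10⁻¹⁶ J = 664 eV.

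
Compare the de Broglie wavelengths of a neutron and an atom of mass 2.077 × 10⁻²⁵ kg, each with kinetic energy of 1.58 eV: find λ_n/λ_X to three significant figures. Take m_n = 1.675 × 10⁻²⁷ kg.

λ_n/λ_X = 11.1

At fixed KE, p = √(2mKE) so λ = h/p ∝ 1/√m.
λ_n/λ_X = √(m_X/m_n) = √(2.077 × 10⁻²⁵/1.675 × 10⁻²⁷) = √(124.0) = 11.1.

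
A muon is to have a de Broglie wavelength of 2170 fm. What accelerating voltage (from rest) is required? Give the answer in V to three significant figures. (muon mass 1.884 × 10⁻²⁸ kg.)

V = 1540 V

p = h/λ = 6.626 × 10⁻³⁴ / 2.170 × 10⁻¹² = 3.053 × 10⁻²² kg·m/s.
KE = p²/(2m) = 2.474 × 10⁻¹⁶ J.
V = KE/e = 2.474 × 10⁻¹⁶ / (1.602 × 10⁻¹⁹) = 1540 V.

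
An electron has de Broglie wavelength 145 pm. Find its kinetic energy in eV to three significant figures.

KE = 71.5 eV

p = h/λ = 6.626 × 10⁻³⁴ / 1.450 × 10⁻¹⁰ = 4.570 × 10⁻²⁴ kg·m/s.
KE = p²/(2m) = (4.570 × 10⁻²⁴)² / (2 × 9.109 × 10⁻³¹) = 1.146 × 10⁻¹⁷ J = 71.5 eV.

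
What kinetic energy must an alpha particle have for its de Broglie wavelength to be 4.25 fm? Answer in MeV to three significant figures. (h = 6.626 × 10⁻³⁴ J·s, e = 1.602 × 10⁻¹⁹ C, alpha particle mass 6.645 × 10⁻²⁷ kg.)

p = h/λ = 6.626 × 10⁻³⁴ / 4.250 × 10⁻¹⁵ = 1.559 × 10⁻¹⁹ kg·m/s.
KE = p²/(2m) = (1.559 × 10⁻¹⁹)² / (2 × 6.645 × 10⁻²⁷) = 1.829 × 10⁻¹² J = 11.4 MeV.

KE = 11.4 MeV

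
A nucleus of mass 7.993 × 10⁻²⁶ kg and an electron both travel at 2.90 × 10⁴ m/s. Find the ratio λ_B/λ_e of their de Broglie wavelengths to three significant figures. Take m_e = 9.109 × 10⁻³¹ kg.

At fixed v, p = mv so λ = h/(mv) ∝ 1/m.
λ_B/λ_e = m_e/m_B = 9.109 × 10⁻³¹/7.993 × 10⁻²⁶ = 1.14 × 10⁻⁵.

λ_B/λ_e = 1.14 × 10⁻⁵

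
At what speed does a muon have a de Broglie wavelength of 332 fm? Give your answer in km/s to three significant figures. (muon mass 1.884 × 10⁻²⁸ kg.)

p = h/λ = 6.626 × 10⁻³⁴ / 3.320 × 10⁻¹³ = 1.996 × 10⁻²¹ kg·m/s.
v = p/m = 1.996 × 10⁻²¹ / 1.884 × 10⁻²⁸ = 1.06 × 10⁷ m/s = 1.06 × 10⁴ km/s.

v = 1.06 × 10⁴ km/s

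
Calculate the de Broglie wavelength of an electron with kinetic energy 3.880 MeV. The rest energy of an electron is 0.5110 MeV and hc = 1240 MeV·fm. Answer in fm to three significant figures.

λ = 284 fm

Total energy E = KE + m₀c² = 3.880 + 0.5110 = 4.3910 MeV.
(pc)² = E² − (m₀c²)² = (4.3910)² − (0.5110)² = 19.02 MeV², so pc = 4.361 MeV.
λ = hc/(pc) = 1240 MeV·fm / 4.361 MeV = 284 fm.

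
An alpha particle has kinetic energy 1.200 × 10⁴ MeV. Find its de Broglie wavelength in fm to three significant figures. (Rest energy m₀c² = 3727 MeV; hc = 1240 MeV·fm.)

λ = 0.0812 fm

Total energy E = KE + m₀c² = 1.200 × 10⁴ + 3727 = 15727 MeV.
(pc)² = E² − (m₀c²)² = (15727)² − (3727)² = 2.334 × 10⁸ MeV², so pc = 1.528 × 10⁴ MeV.
λ = hc/(pc) = 1240 MeV·fm / 1.528 × 10⁴ MeV = 0.0812 fm.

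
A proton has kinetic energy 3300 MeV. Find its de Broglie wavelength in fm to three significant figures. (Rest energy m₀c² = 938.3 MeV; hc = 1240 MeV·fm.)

Total energy E = KE + m₀c² = 3300 + 938.3 = 4238.3 MeV.
(pc)² = E² − (m₀c²)² = (4238.3)² − (938.3)² = 1.708 × 10⁷ MeV², so pc = 4133 MeV.
λ = hc/(pc) = 1240 MeV·fm / 4133 MeV = 0.300 fm.

λ = 0.300 fm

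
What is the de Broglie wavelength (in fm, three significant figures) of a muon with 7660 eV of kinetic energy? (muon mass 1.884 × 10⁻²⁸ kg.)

KE = 7660 eV = 1.227 × 10⁻¹⁵ J.
p = √(2mKE) = √(2 × 1.884 × 10⁻²⁸ × 1.227 × 10⁻¹⁵) = 6.800 × 10⁻²² kg·m/s.
λ = h/p = 6.626 × 10⁻³⁴ / 6.800 × 10⁻²² = 9.74 × 10⁻¹³ m = 974 fm.

λ = 974 fm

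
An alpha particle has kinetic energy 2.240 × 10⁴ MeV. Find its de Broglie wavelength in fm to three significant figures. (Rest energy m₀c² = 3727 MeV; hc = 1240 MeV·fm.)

λ = 0.0480 fm

Total energy E = KE + m₀c² = 2.240 × 10⁴ + 3727 = 26127 MeV.
(pc)² = E² − (m₀c²)² = (26127)² − (3727)² = 6.687 × 10⁸ MeV², so pc = 2.586 × 10⁴ MeV.
λ = hc/(pc) = 1240 MeV·fm / 2.586 × 10⁴ MeV = 0.0480 fm.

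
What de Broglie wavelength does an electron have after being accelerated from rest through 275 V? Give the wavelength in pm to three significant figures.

KE = eV = 1.602 × 10⁻¹⁹ × 275.0 = 4.406 × 10⁻¹⁷ J.
p = √(2mKE) = √(2 × 9.109 × 10⁻³¹ × 4.406 × 10⁻¹⁷) = 8.959 × 10⁻²⁴ kg·m/s.
λ = h/p = 6.626 × 10⁻³⁴ / 8.959 × 10⁻²⁴ = 7.40 × 10⁻¹¹ m = 74.0 pm.

λ = 74.0 pm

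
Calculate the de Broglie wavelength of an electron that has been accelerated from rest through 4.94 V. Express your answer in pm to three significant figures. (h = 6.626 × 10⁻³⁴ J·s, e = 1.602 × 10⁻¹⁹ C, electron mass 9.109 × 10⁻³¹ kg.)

KE = eV = 1.602 × 10⁻¹⁹ × 4.940 = 7.914 × 10⁻¹⁹ J.
p = √(2mKE) = √(2 × 9.109 × 10⁻³¹ × 7.914 × 10⁻¹⁹) = 1.201 × 10⁻²⁴ kg·m/s.
λ = h/p = 6.626 × 10⁻³⁴ / 1.201 × 10⁻²⁴ = 5.52 × 10⁻¹⁰ m = 552 pm.

λ = 552 pm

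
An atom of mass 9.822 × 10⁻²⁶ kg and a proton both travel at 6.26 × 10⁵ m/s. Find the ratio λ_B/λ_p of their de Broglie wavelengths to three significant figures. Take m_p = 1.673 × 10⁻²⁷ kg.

At fixed v, p = mv so λ = h/(mv) ∝ 1/m.
λ_B/λ_p = m_p/m_B = 1.673 × 10⁻²⁷/9.822 × 10⁻²⁶ = 0.0170.

λ_B/λ_p = 0.0170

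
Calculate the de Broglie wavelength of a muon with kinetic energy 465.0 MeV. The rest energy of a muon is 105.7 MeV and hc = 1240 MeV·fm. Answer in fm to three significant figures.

Total energy E = KE + m₀c² = 465.0 + 105.7 = 570.7 MeV.
(pc)² = E² − (m₀c²)² = (570.7)² − (105.7)² = 3.145 × 10⁵ MeV², so pc = 560.8 MeV.
λ = hc/(pc) = 1240 MeV·fm / 560.8 MeV = 2.21 fm.

λ = 2.21 fm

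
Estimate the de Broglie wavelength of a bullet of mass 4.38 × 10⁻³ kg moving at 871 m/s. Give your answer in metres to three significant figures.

p = mv = 4.38 × 10⁻³ × 871 = 3.815 kg·m/s.
λ = h/p = 6.626 × 10⁻³⁴ / 3.815 = 1.74 × 10⁻³⁴ m.

λ = 1.74 × 10⁻³⁴ m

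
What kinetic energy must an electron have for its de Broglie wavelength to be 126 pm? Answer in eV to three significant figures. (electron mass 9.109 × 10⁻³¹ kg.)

KE = 94.8 eV

p = h/λ = 6.626 × 10⁻³⁴ / 1.260 × 10⁻¹⁰ = 5.259 × 10⁻²⁴ kg·m/s.
KE = p²/(2m) = (5.259 × 10⁻²⁴)² / (2 × 9.109 × 10⁻³¹) = 1.518 × 10⁻¹⁷ J = 94.8 eV.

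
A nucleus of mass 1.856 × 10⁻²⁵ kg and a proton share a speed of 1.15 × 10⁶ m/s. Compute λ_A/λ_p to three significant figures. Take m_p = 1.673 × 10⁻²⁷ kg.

λ_A/λ_p = 9.01 × 10⁻³

At fixed v, p = mv so λ = h/(mv) ∝ 1/m.
λ_A/λ_p = m_p/m_A = 1.673 × 10⁻²⁷/1.856 × 10⁻²⁵ = 9.01 × 10⁻³.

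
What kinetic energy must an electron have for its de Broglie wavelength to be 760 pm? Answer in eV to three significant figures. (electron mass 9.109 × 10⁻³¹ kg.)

KE = 2.60 eV

p = h/λ = 6.626 × 10⁻³⁴ / 7.600 × 10⁻¹⁰ = 8.718 × 10⁻²⁵ kg·m/s.
KE = p²/(2m) = (8.718 × 10⁻²⁵)² / (2 × 9.109 × 10⁻³¹) = 4.172 × 10⁻¹⁹ J = 2.60 eV.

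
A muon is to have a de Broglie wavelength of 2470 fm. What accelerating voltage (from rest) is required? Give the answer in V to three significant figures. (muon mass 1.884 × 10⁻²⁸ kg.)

p = h/λ = 6.626 × 10⁻³⁴ / 2.470 × 10⁻¹² = 2.683 × 10⁻²² kg·m/s.
KE = p²/(2m) = 1.910 × 10⁻¹⁶ J.
V = KE/e = 1.910 × 10⁻¹⁶ / (1.602 × 10⁻¹⁹) = 1190 V.

V = 1190 V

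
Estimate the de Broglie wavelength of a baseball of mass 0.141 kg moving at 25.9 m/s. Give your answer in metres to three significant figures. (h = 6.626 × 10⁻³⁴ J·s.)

λ = 1.81 × 10⁻³⁴ m

p = mv = 0.141 × 25.9 = 3.652 kg·m/s.
λ = h/p = 6.626 × 10⁻³⁴ / 3.652 = 1.81 × 10⁻³⁴ m.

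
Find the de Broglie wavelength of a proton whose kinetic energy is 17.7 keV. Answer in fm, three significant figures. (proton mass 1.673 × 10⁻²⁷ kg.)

KE = 17.7 keV = 2.836 × 10⁻¹⁵ J.
p = √(2mKE) = √(2 × 1.673 × 10⁻²⁷ × 2.836 × 10⁻¹⁵) = 3.080 × 10⁻²¹ kg·m/s.
λ = h/p = 6.626 × 10⁻³⁴ / 3.080 × 10⁻²¹ = 2.15 × 10⁻¹³ m = 215 fm.

λ = 215 fm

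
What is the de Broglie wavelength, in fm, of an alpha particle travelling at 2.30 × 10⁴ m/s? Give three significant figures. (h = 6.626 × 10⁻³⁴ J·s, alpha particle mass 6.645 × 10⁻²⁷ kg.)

λ = 4340 fm

p = mv = 6.645 × 10⁻²⁷ × 2.30 × 10⁴ = 1.528 × 10⁻²² kg·m/s.
λ = h/p = 6.626 × 10⁻³⁴ / 1.528 × 10⁻²² = 4.34 × 10⁻¹² m = 4340 fm.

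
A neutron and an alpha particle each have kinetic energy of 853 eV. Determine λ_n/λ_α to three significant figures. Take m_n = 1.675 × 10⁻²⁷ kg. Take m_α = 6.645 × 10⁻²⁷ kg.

λ_n/λ_α = 1.99

At fixed KE, p = √(2mKE) so λ = h/p ∝ 1/√m.
λ_n/λ_α = √(m_α/m_n) = √(6.645 × 10⁻²⁷/1.675 × 10⁻²⁷) = √(3.967) = 1.99.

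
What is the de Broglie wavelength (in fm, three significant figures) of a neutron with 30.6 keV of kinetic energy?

λ = 164 fm

KE = 30.6 keV = 4.902 × 10⁻¹⁵ J.
p = √(2mKE) = √(2 × 1.675 × 10⁻²⁷ × 4.902 × 10⁻¹⁵) = 4.052 × 10⁻²¹ kg·m/s.
λ = h/p = 6.626 × 10⁻³⁴ / 4.052 × 10⁻²¹ = 1.64 × 10⁻¹³ m = 164 fm.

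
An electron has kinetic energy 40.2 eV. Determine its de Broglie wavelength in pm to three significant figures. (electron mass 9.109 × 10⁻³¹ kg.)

KE = 40.2 eV = 6.440 × 10⁻¹⁸ J.
p = √(2mKE) = √(2 × 9.109 × 10⁻³¹ × 6.440 × 10⁻¹⁸) = 3.425 × 10⁻²⁴ kg·m/s.
λ = h/p = 6.626 × 10⁻³⁴ / 3.425 × 10⁻²⁴ = 1.93 × 10⁻¹⁰ m = 193 pm.

λ = 193 pm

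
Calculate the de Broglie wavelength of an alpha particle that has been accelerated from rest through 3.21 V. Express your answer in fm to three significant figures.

KE = 2eV = 2 × 1.602 × 10⁻¹⁹ × 3.210 = 1.028 × 10⁻¹⁸ J.
p = √(2mKE) = √(2 × 6.645 × 10⁻²⁷ × 1.028 × 10⁻¹⁸) = 1.169 × 10⁻²² kg·m/s.
λ = h/p = 6.626 × 10⁻³⁴ / 1.169 × 10⁻²² = 5.67 × 10⁻¹² m = 5670 fm.

λ = 5670 fm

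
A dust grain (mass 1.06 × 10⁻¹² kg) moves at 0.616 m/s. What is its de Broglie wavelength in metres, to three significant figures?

λ = 1.01 × 10⁻²¹ m

p = mv = 1.06 × 10⁻¹² × 0.616 = 6.530 × 10⁻¹³ kg·m/s.
λ = h/p = 6.626 × 10⁻³⁴ / 6.530 × 10⁻¹³ = 1.01 × 10⁻²¹ m.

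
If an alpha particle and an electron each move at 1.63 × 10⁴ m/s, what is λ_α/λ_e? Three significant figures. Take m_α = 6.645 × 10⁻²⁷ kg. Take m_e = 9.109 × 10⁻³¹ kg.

λ_α/λ_e = 1.37 × 10⁻⁴

At fixed v, p = mv so λ = h/(mv) ∝ 1/m.
λ_α/λ_e = m_e/m_α = 9.109 × 10⁻³¹/6.645 × 10⁻²⁷ = 1.37 × 10⁻⁴.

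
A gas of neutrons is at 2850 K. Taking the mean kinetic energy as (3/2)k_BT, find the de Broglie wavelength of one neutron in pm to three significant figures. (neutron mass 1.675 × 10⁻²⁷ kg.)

λ = 47.1 pm

KE = (3/2)k_BT = 1.5 × 1.381 × 10⁻²³ × 2850 = 5.904 × 10⁻²⁰ J.
p = √(2mKE) = √(2 × 1.675 × 10⁻²⁷ × 5.904 × 10⁻²⁰) = 1.406 × 10⁻²³ kg·m/s.
λ = h/p = 4.71 × 10⁻¹¹ m = 47.1 pm.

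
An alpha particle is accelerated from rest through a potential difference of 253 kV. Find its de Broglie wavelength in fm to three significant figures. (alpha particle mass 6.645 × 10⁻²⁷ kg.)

KE = 2eV = 2 × 1.602 × 10⁻¹⁹ × 2.530 × 10⁵ = 8.106 × 10⁻¹⁴ J.
p = √(2mKE) = √(2 × 6.645 × 10⁻²⁷ × 8.106 × 10⁻¹⁴) = 3.282 × 10⁻²⁰ kg·m/s.
λ = h/p = 6.626 × 10⁻³⁴ / 3.282 × 10⁻²⁰ = 2.02 × 10⁻¹⁴ m = 20.2 fm.

λ = 20.2 fm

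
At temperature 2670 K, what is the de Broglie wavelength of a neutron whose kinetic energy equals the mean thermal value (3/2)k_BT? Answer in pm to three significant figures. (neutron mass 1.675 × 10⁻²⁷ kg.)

KE = (3/2)k_BT = 1.5 × 1.381 × 10⁻²³ × 2670 = 5.531 × 10⁻²⁰ J.
p = √(2mKE) = √(2 × 1.675 × 10⁻²⁷ × 5.531 × 10⁻²⁰) = 1.361 × 10⁻²³ kg·m/s.
λ = h/p = 4.87 × 10⁻¹¹ m = 48.7 pm.

λ = 48.7 pm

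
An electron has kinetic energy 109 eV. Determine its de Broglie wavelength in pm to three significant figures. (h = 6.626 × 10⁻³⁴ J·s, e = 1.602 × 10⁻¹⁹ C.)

KE = 109 eV = 1.746 × 10⁻¹⁷ J.
p = √(2mKE) = √(2 × 9.109 × 10⁻³¹ × 1.746 × 10⁻¹⁷) = 5.640 × 10⁻²⁴ kg·m/s.
λ = h/p = 6.626 × 10⁻³⁴ / 5.640 × 10⁻²⁴ = 1.17 × 10⁻¹⁰ m = 117 pm.

λ = 117 pm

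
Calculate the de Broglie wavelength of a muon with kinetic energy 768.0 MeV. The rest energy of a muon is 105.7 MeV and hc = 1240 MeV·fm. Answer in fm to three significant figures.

Total energy E = KE + m₀c² = 768.0 + 105.7 = 873.7 MeV.
(pc)² = E² − (m₀c²)² = (873.7)² − (105.7)² = 7.522 × 10⁵ MeV², so pc = 867.3 MeV.
λ = hc/(pc) = 1240 MeV·fm / 867.3 MeV = 1.43 fm.

λ = 1.43 fm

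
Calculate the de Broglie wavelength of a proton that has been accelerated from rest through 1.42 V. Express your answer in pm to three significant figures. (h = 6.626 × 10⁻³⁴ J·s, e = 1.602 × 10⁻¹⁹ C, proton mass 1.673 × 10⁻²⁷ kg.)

KE = eV = 1.602 × 10⁻¹⁹ × 1.420 = 2.275 × 10⁻¹⁹ J.
p = √(2mKE) = √(2 × 1.673 × 10⁻²⁷ × 2.275 × 10⁻¹⁹) = 2.759 × 10⁻²³ kg·m/s.
λ = h/p = 6.626 × 10⁻³⁴ / 2.759 × 10⁻²³ = 2.40 × 10⁻¹¹ m = 24.0 pm.

λ = 24.0 pm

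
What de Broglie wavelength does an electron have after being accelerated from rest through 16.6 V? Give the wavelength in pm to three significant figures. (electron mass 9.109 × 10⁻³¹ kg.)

KE = eV = 1.602 × 10⁻¹⁹ × 16.60 = 2.659 × 10⁻¹⁸ J.
p = √(2mKE) = √(2 × 9.109 × 10⁻³¹ × 2.659 × 10⁻¹⁸) = 2.201 × 10⁻²⁴ kg·m/s.
λ = h/p = 6.626 × 10⁻³⁴ / 2.201 × 10⁻²⁴ = 3.01 × 10⁻¹⁰ m = 301 pm.

λ = 301 pm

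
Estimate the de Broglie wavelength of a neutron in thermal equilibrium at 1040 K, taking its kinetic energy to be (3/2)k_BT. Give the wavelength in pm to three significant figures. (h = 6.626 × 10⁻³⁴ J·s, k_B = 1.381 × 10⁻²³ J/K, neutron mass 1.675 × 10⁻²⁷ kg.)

λ = 78.0 pm

KE = (3/2)k_BT = 1.5 × 1.381 × 10⁻²³ × 1040 = 2.154 × 10⁻²⁰ J.
p = √(2mKE) = √(2 × 1.675 × 10⁻²⁷ × 2.154 × 10⁻²⁰) = 8.495 × 10⁻²⁴ kg·m/s.
λ = h/p = 7.80 × 10⁻¹¹ m = 78.0 pm.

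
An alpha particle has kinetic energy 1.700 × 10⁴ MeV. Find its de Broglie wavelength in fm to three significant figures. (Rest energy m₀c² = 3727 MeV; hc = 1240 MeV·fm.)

λ = 0.0608 fm

Total energy E = KE + m₀c² = 1.700 × 10⁴ + 3727 = 20727 MeV.
(pc)² = E² − (m₀c²)² = (20727)² − (3727)² = 4.157 × 10⁸ MeV², so pc = 2.039 × 10⁴ MeV.
λ = hc/(pc) = 1240 MeV·fm / 2.039 × 10⁴ MeV = 0.0608 fm.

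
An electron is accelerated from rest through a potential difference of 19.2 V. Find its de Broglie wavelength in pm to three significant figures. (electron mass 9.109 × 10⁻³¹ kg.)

λ = 280 pm

KE = eV = 1.602 × 10⁻¹⁹ × 19.20 = 3.076 × 10⁻¹⁸ J.
p = √(2mKE) = √(2 × 9.109 × 10⁻³¹ × 3.076 × 10⁻¹⁸) = 2.367 × 10⁻²⁴ kg·m/s.
λ = h/p = 6.626 × 10⁻³⁴ / 2.367 × 10⁻²⁴ = 2.80 × 10⁻¹⁰ m = 280 pm.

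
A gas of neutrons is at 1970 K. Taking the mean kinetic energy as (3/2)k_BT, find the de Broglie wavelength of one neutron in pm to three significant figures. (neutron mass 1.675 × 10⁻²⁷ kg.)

KE = (3/2)k_BT = 1.5 × 1.381 × 10⁻²³ × 1970 = 4.081 × 10⁻²⁰ J.
p = √(2mKE) = √(2 × 1.675 × 10⁻²⁷ × 4.081 × 10⁻²⁰) = 1.169 × 10⁻²³ kg·m/s.
λ = h/p = 5.67 × 10⁻¹¹ m = 56.7 pm.

λ = 56.7 pm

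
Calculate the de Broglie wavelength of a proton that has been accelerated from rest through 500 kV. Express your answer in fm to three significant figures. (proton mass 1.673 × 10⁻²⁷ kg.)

KE = eV = 1.602 × 10⁻¹⁹ × 5.000 × 10⁵ = 8.010 × 10⁻¹⁴ J.
p = √(2mKE) = √(2 × 1.673 × 10⁻²⁷ × 8.010 × 10⁻¹⁴) = 1.637 × 10⁻²⁰ kg·m/s.
λ = h/p = 6.626 × 10⁻³⁴ / 1.637 × 10⁻²⁰ = 4.05 × 10⁻¹⁴ m = 40.5 fm.

λ = 40.5 fm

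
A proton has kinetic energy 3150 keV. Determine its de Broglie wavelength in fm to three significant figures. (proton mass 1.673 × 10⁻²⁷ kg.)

KE = 3150 keV = 5.046 × 10⁻¹³ J.
p = √(2mKE) = √(2 × 1.673 × 10⁻²⁷ × 5.046 × 10⁻¹³) = 4.109 × 10⁻²⁰ kg·m/s.
λ = h/p = 6.626 × 10⁻³⁴ / 4.109 × 10⁻²⁰ = 1.61 × 10⁻¹⁴ m = 16.1 fm.

λ = 16.1 fm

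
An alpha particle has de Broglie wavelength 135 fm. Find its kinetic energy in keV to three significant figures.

KE = 11.3 keV

p = h/λ = 6.626 × 10⁻³⁴ / 1.350 × 10⁻¹³ = 4.908 × 10⁻²¹ kg·m/s.
KE = p²/(2m) = (4.908 × 10⁻²¹)² / (2 × 6.645 × 10⁻²⁷) = 1.813 × 10⁻¹⁵ J = 11.3 keV.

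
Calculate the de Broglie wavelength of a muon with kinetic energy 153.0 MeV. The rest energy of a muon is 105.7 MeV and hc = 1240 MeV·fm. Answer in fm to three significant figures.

λ = 5.25 fm

Total energy E = KE + m₀c² = 153.0 + 105.7 = 258.7 MeV.
(pc)² = E² − (m₀c²)² = (258.7)² − (105.7)² = 5.575 × 10⁴ MeV², so pc = 236.1 MeV.
λ = hc/(pc) = 1240 MeV·fm / 236.1 MeV = 5.25 fm.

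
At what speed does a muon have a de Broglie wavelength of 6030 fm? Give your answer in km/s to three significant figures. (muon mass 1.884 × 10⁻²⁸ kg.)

v = 583 km/s

p = h/λ = 6.626 × 10⁻³⁴ / 6.030 × 10⁻¹² = 1.099 × 10⁻²² kg·m/s.
v = p/m = 1.099 × 10⁻²² / 1.884 × 10⁻²⁸ = 5.83 × 10⁵ m/s = 583 km/s.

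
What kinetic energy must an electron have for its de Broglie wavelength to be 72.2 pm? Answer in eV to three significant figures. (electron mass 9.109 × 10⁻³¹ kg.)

KE = 289 eV

p = h/λ = 6.626 × 10⁻³⁴ / 7.220 × 10⁻¹¹ = 9.177 × 10⁻²⁴ kg·m/s.
KE = p²/(2m) = (9.177 × 10⁻²⁴)² / (2 × 9.109 × 10⁻³¹) = 4.623 × 10⁻¹⁷ J = 289 eV.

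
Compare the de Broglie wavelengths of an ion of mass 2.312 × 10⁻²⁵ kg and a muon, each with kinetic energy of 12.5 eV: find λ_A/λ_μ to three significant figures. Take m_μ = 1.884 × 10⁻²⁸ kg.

λ_A/λ_μ = 0.0285

At fixed KE, p = √(2mKE) so λ = h/p ∝ 1/√m.
λ_A/λ_μ = √(m_μ/m_A) = √(1.884 × 10⁻²⁸/2.312 × 10⁻²⁵) = √(8.149 × 10⁻⁴) = 0.0285.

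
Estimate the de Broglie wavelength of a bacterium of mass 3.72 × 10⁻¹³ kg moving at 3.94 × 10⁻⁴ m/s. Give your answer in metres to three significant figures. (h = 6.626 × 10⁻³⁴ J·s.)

λ = 4.52 × 10⁻¹⁸ m

p = mv = 3.72 × 10⁻¹³ × 3.94 × 10⁻⁴ = 1.466 × 10⁻¹⁶ kg·m/s.
λ = h/p = 6.626 × 10⁻³⁴ / 1.466 × 10⁻¹⁶ = 4.52 × 10⁻¹⁸ m.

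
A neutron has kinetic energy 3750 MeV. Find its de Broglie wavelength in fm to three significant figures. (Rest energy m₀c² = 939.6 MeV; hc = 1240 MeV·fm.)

λ = 0.270 fm

Total energy E = KE + m₀c² = 3750 + 939.6 = 4689.6 MeV.
(pc)² = E² − (m₀c²)² = (4689.6)² − (939.6)² = 2.111 × 10⁷ MeV², so pc = 4595 MeV.
λ = hc/(pc) = 1240 MeV·fm / 4595 MeV = 0.270 fm.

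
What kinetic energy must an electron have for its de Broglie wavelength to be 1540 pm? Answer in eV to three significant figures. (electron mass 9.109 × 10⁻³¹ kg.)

KE = 0.634 eV

p = h/λ = 6.626 × 10⁻³⁴ / 1.540 × 10⁻⁹ = 4.303 × 10⁻²⁵ kg·m/s.
KE = p²/(2m) = (4.303 × 10⁻²⁵)² / (2 × 9.109 × 10⁻³¹) = 1.016 × 10⁻¹⁹ J = 0.634 eV.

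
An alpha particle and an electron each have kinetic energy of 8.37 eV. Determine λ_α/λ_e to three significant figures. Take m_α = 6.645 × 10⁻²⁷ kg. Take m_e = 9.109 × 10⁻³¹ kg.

λ_α/λ_e = 0.0117

At fixed KE, p = √(2mKE) so λ = h/p ∝ 1/√m.
λ_α/λ_e = √(m_e/m_α) = √(9.109 × 10⁻³¹/6.645 × 10⁻²⁷) = √(1.371 × 10⁻⁴) = 0.0117.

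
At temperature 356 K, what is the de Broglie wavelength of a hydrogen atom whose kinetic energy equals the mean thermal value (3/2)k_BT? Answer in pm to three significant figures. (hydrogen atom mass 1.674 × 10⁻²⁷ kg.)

KE = (3/2)k_BT = 1.5 × 1.381 × 10⁻²³ × 356 = 7.375 × 10⁻²¹ J.
p = √(2mKE) = √(2 × 1.674 × 10⁻²⁷ × 7.375 × 10⁻²¹) = 4.969 × 10⁻²⁴ kg·m/s.
λ = h/p = 1.33 × 10⁻¹⁰ m = 133 pm.

λ = 133 pm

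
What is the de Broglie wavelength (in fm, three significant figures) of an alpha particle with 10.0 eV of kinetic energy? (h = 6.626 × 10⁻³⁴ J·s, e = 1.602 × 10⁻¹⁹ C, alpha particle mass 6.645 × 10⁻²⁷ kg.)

λ = 4540 fm

KE = 10.0 eV = 1.602 × 10⁻¹⁸ J.
p = √(2mKE) = √(2 × 6.645 × 10⁻²⁷ × 1.602 × 10⁻¹⁸) = 1.459 × 10⁻²² kg·m/s.
λ = h/p = 6.626 × 10⁻³⁴ / 1.459 × 10⁻²² = 4.54 × 10⁻¹² m = 4540 fm.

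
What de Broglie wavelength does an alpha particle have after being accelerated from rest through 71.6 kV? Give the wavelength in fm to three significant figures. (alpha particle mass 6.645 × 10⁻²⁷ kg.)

λ = 37.9 fm

KE = 2eV = 2 × 1.602 × 10⁻¹⁹ × 7.160 × 10⁴ = 2.294 × 10⁻¹⁴ J.
p = √(2mKE) = √(2 × 6.645 × 10⁻²⁷ × 2.294 × 10⁻¹⁴) = 1.746 × 10⁻²⁰ kg·m/s.
λ = h/p = 6.626 × 10⁻³⁴ / 1.746 × 10⁻²⁰ = 3.79 × 10⁻¹⁴ m = 37.9 fm.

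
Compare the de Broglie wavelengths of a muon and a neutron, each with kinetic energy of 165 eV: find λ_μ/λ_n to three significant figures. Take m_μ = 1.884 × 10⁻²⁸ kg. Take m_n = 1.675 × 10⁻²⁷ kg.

λ_μ/λ_n = 2.98

At fixed KE, p = √(2mKE) so λ = h/p ∝ 1/√m.
λ_μ/λ_n = √(m_n/m_μ) = √(1.675 × 10⁻²⁷/1.884 × 10⁻²⁸) = √(8.891) = 2.98.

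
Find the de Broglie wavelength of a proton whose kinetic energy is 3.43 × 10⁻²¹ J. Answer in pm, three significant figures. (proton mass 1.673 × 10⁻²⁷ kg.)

λ = 196 pm

p = √(2mKE) = √(2 × 1.673 × 10⁻²⁷ × 3.430 × 10⁻²¹) = 3.388 × 10⁻²⁴ kg·m/s.
λ = h/p = 6.626 × 10⁻³⁴ / 3.388 × 10⁻²⁴ = 1.96 × 10⁻¹⁰ m = 196 pm.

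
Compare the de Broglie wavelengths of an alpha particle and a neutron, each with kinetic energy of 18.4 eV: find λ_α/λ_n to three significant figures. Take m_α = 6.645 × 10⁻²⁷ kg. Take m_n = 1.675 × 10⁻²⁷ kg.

λ_α/λ_n = 0.502

At fixed KE, p = √(2mKE) so λ = h/p ∝ 1/√m.
λ_α/λ_n = √(m_n/m_α) = √(1.675 × 10⁻²⁷/6.645 × 10⁻²⁷) = √(0.2521) = 0.502.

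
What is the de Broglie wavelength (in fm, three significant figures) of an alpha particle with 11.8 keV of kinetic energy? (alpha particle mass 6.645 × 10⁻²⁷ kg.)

KE = 11.8 keV = 1.890 × 10⁻¹⁵ J.
p = √(2mKE) = √(2 × 6.645 × 10⁻²⁷ × 1.890 × 10⁻¹⁵) = 5.012 × 10⁻²¹ kg·m/s.
λ = h/p = 6.626 × 10⁻³⁴ / 5.012 × 10⁻²¹ = 1.32 × 10⁻¹³ m = 132 fm.

λ = 132 fm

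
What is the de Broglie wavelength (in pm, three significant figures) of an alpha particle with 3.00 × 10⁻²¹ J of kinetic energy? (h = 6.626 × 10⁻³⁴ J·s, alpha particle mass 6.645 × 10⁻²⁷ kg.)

λ = 105 pm

p = √(2mKE) = √(2 × 6.645 × 10⁻²⁷ × 3.000 × 10⁻²¹) = 6.314 × 10⁻²⁴ kg·m/s.
λ = h/p = 6.626 × 10⁻³⁴ / 6.314 × 10⁻²⁴ = 1.05 × 10⁻¹⁰ m = 105 pm.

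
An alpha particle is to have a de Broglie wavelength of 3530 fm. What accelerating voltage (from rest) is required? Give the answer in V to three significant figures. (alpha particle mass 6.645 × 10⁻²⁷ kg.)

p = h/λ = 6.626 × 10⁻³⁴ / 3.530 × 10⁻¹² = 1.877 × 10⁻²² kg·m/s.
KE = p²/(2m) = 2.651 × 10⁻¹⁸ J.
V = KE/2e = 2.651 × 10⁻¹⁸ / (2 × 1.602 × 10⁻¹⁹) = 8.27 V.

V = 8.27 V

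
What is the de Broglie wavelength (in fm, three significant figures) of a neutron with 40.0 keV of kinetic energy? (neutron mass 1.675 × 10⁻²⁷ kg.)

λ = 143 fm

KE = 40.0 keV = 6.408 × 10⁻¹⁵ J.
p = √(2mKE) = √(2 × 1.675 × 10⁻²⁷ × 6.408 × 10⁻¹⁵) = 4.633 × 10⁻²¹ kg·m/s.
λ = h/p = 6.626 × 10⁻³⁴ / 4.633 × 10⁻²¹ = 1.43 × 10⁻¹³ m = 143 fm.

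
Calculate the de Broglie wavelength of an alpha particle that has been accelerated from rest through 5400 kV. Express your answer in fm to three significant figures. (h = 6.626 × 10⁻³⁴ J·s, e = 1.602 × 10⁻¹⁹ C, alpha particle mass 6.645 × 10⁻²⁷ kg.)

λ = 4.37 fm

KE = 2eV = 2 × 1.602 × 10⁻¹⁹ × 5.400 × 10⁶ = 1.730 × 10⁻¹² J.
p = √(2mKE) = √(2 × 6.645 × 10⁻²⁷ × 1.730 × 10⁻¹²) = 1.516 × 10⁻¹⁹ kg·m/s.
λ = h/p = 6.626 × 10⁻³⁴ / 1.516 × 10⁻¹⁹ = 4.37 × 10⁻¹⁵ m = 4.37 fm.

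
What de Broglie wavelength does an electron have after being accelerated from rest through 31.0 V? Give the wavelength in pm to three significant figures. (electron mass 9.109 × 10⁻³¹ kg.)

KE = eV = 1.602 × 10⁻¹⁹ × 31.00 = 4.966 × 10⁻¹⁸ J.
p = √(2mKE) = √(2 × 9.109 × 10⁻³¹ × 4.966 × 10⁻¹⁸) = 3.008 × 10⁻²⁴ kg·m/s.
λ = h/p = 6.626 × 10⁻³⁴ / 3.008 × 10⁻²⁴ = 2.20 × 10⁻¹⁰ m = 220 pm.

λ = 220 pm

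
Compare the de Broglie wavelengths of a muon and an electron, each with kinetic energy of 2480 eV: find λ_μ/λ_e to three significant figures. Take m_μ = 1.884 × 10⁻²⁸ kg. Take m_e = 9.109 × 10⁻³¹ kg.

λ_μ/λ_e = 0.0695

At fixed KE, p = √(2mKE) so λ = h/p ∝ 1/√m.
λ_μ/λ_e = √(m_e/m_μ) = √(9.109 × 10⁻³¹/1.884 × 10⁻²⁸) = √(4.835 × 10⁻³) = 0.0695.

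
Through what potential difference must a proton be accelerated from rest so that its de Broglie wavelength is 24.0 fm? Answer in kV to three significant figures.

V = 1420 kV

p = h/λ = 6.626 × 10⁻³⁴ / 2.400 × 10⁻¹⁴ = 2.761 × 10⁻²⁰ kg·m/s.
KE = p²/(2m) = 2.278 × 10⁻¹³ J.
V = KE/e = 2.278 × 10⁻¹³ / (1.602 × 10⁻¹⁹) = 1420 kV.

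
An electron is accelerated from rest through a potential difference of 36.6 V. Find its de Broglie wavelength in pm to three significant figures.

λ = 203 pm

KE = eV = 1.602 × 10⁻¹⁹ × 36.60 = 5.863 × 10⁻¹⁸ J.
p = √(2mKE) = √(2 × 9.109 × 10⁻³¹ × 5.863 × 10⁻¹⁸) = 3.268 × 10⁻²⁴ kg·m/s.
λ = h/p = 6.626 × 10⁻³⁴ / 3.268 × 10⁻²⁴ = 2.03 × 10⁻¹⁰ m = 203 pm.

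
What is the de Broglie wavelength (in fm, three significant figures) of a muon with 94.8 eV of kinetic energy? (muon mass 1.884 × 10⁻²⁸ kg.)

λ = 8760 fm

KE = 94.8 eV = 1.519 × 10⁻¹⁷ J.
p = √(2mKE) = √(2 × 1.884 × 10⁻²⁸ × 1.519 × 10⁻¹⁷) = 7.565 × 10⁻²³ kg·m/s.
λ = h/p = 6.626 × 10⁻³⁴ / 7.565 × 10⁻²³ = 8.76 × 10⁻¹² m = 8760 fm.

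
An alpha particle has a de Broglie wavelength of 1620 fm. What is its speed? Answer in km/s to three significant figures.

v = 61.6 km/s

p = h/λ = 6.626 × 10⁻³⁴ / 1.620 × 10⁻¹² = 4.090 × 10⁻²² kg·m/s.
v = p/m = 4.090 × 10⁻²² / 6.645 × 10⁻²⁷ = 6.16 × 10⁴ m/s = 61.6 km/s.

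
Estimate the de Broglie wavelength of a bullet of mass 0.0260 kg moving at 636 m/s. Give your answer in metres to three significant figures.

λ = 4.01 × 10⁻³⁵ m

p = mv = 0.0260 × 636 = 1.654 × 10¹ kg·m/s.
λ = h/p = 6.626 × 10⁻³⁴ / 1.654 × 10¹ = 4.01 × 10⁻³⁵ m.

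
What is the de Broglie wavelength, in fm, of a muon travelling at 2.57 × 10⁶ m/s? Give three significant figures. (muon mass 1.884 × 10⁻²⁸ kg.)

λ = 1370 fm

p = mv = 1.884 × 10⁻²⁸ × 2.57 × 10⁶ = 4.842 × 10⁻²² kg·m/s.
λ = h/p = 6.626 × 10⁻³⁴ / 4.842 × 10⁻²² = 1.37 × 10⁻¹² m = 1370 fm.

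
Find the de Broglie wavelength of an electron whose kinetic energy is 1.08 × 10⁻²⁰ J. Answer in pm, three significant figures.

p = √(2mKE) = √(2 × 9.109 × 10⁻³¹ × 1.080 × 10⁻²⁰) = 1.403 × 10⁻²⁵ kg·m/s.
λ = h/p = 6.626 × 10⁻³⁴ / 1.403 × 10⁻²⁵ = 4.72 × 10⁻⁹ m = 4720 pm.

λ = 4720 pm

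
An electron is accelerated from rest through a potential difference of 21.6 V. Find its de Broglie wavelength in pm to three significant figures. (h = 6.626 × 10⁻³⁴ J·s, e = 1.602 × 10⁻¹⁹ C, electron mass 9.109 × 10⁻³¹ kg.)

λ = 264 pm

KE = eV = 1.602 × 10⁻¹⁹ × 21.60 = 3.460 × 10⁻¹⁸ J.
p = √(2mKE) = √(2 × 9.109 × 10⁻³¹ × 3.460 × 10⁻¹⁸) = 2.511 × 10⁻²⁴ kg·m/s.
λ = h/p = 6.626 × 10⁻³⁴ / 2.511 × 10⁻²⁴ = 2.64 × 10⁻¹⁰ m = 264 pm.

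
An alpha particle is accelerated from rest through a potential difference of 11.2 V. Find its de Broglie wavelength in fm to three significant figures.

KE = 2eV = 2 × 1.602 × 10⁻¹⁹ × 11.20 = 3.588 × 10⁻¹⁸ J.
p = √(2mKE) = √(2 × 6.645 × 10⁻²⁷ × 3.588 × 10⁻¹⁸) = 2.184 × 10⁻²² kg·m/s.
λ = h/p = 6.626 × 10⁻³⁴ / 2.184 × 10⁻²² = 3.03 × 10⁻¹² m = 3030 fm.

λ = 3030 fm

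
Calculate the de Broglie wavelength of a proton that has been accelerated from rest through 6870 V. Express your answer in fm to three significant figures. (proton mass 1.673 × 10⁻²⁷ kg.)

KE = eV = 1.602 × 10⁻¹⁹ × 6870 = 1.101 × 10⁻¹⁵ J.
p = √(2mKE) = √(2 × 1.673 × 10⁻²⁷ × 1.101 × 10⁻¹⁵) = 1.919 × 10⁻²¹ kg·m/s.
λ = h/p = 6.626 × 10⁻³⁴ / 1.919 × 10⁻²¹ = 3.45 × 10⁻¹³ m = 345 fm.

λ = 345 fm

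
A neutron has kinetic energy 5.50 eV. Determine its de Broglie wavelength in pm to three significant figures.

KE = 5.50 eV = 8.811 × 10⁻¹⁹ J.
p = √(2mKE) = √(2 × 1.675 × 10⁻²⁷ × 8.811 × 10⁻¹⁹) = 5.433 × 10⁻²³ kg·m/s.
λ = h/p = 6.626 × 10⁻³⁴ / 5.433 × 10⁻²³ = 1.22 × 10⁻¹¹ m = 12.2 pm.

λ = 12.2 pm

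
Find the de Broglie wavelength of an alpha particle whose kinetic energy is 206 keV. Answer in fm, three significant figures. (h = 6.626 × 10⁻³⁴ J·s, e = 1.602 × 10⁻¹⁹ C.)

λ = 31.6 fm

KE = 206 keV = 3.300 × 10⁻¹⁴ J.
p = √(2mKE) = √(2 × 6.645 × 10⁻²⁷ × 3.300 × 10⁻¹⁴) = 2.094 × 10⁻²⁰ kg·m/s.
λ = h/p = 6.626 × 10⁻³⁴ / 2.094 × 10⁻²⁰ = 3.16 × 10⁻¹⁴ m = 31.6 fm.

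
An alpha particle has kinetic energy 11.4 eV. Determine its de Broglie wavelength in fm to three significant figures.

λ = 4250 fm

KE = 11.4 eV = 1.826 × 10⁻¹⁸ J.
p = √(2mKE) = √(2 × 6.645 × 10⁻²⁷ × 1.826 × 10⁻¹⁸) = 1.558 × 10⁻²² kg·m/s.
λ = h/p = 6.626 × 10⁻³⁴ / 1.558 × 10⁻²² = 4.25 × 10⁻¹² m = 4250 fm.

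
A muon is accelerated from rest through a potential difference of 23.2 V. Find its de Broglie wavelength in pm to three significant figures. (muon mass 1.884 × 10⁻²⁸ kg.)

KE = eV = 1.602 × 10⁻¹⁹ × 23.20 = 3.717 × 10⁻¹⁸ J.
p = √(2mKE) = √(2 × 1.884 × 10⁻²⁸ × 3.717 × 10⁻¹⁸) = 3.742 × 10⁻²³ kg·m/s.
λ = h/p = 6.626 × 10⁻³⁴ / 3.742 × 10⁻²³ = 1.77 × 10⁻¹¹ m = 17.7 pm.

λ = 17.7 pm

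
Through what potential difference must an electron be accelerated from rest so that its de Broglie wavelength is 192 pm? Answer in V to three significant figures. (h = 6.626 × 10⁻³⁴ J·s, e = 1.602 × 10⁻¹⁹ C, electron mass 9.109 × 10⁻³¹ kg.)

p = h/λ = 6.626 × 10⁻³⁴ / 1.920 × 10⁻¹⁰ = 3.451 × 10⁻²⁴ kg·m/s.
KE = p²/(2m) = 6.537 × 10⁻¹⁸ J.
V = KE/e = 6.537 × 10⁻¹⁸ / (1.602 × 10⁻¹⁹) = 40.8 V.

V = 40.8 V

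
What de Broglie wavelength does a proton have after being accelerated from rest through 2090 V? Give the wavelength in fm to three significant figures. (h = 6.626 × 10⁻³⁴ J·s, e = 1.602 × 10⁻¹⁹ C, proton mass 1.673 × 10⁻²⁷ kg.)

λ = 626 fm

KE = eV = 1.602 × 10⁻¹⁹ × 2090 = 3.348 × 10⁻¹⁶ J.
p = √(2mKE) = √(2 × 1.673 × 10⁻²⁷ × 3.348 × 10⁻¹⁶) = 1.058 × 10⁻²¹ kg·m/s.
λ = h/p = 6.626 × 10⁻³⁴ / 1.058 × 10⁻²¹ = 6.26 × 10⁻¹³ m = 626 fm.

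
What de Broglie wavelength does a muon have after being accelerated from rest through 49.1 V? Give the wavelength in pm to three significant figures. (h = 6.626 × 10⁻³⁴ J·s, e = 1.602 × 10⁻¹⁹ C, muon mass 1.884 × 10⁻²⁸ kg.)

KE = eV = 1.602 × 10⁻¹⁹ × 49.10 = 7.866 × 10⁻¹⁸ J.
p = √(2mKE) = √(2 × 1.884 × 10⁻²⁸ × 7.866 × 10⁻¹⁸) = 5.444 × 10⁻²³ kg·m/s.
λ = h/p = 6.626 × 10⁻³⁴ / 5.444 × 10⁻²³ = 1.22 × 10⁻¹¹ m = 12.2 pm.

λ = 12.2 pm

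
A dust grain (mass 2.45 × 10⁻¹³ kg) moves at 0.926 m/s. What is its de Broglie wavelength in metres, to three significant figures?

p = mv = 2.45 × 10⁻¹³ × 0.926 = 2.269 × 10⁻¹³ kg·m/s.
λ = h/p = 6.626 × 10⁻³⁴ / 2.269 × 10⁻¹³ = 2.92 × 10⁻²¹ m.

λ = 2.92 × 10⁻²¹ m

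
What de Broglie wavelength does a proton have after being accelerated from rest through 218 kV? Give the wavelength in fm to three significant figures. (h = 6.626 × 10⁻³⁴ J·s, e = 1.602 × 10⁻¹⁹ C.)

λ = 61.3 fm

KE = eV = 1.602 × 10⁻¹⁹ × 2.180 × 10⁵ = 3.492 × 10⁻¹⁴ J.
p = √(2mKE) = √(2 × 1.673 × 10⁻²⁷ × 3.492 × 10⁻¹⁴) = 1.081 × 10⁻²⁰ kg·m/s.
λ = h/p = 6.626 × 10⁻³⁴ / 1.081 × 10⁻²⁰ = 6.13 × 10⁻¹⁴ m = 61.3 fm.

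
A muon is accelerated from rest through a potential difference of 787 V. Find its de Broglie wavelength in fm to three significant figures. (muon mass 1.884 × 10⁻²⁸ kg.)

λ = 3040 fm

KE = eV = 1.602 × 10⁻¹⁹ × 787.0 = 1.261 × 10⁻¹⁶ J.
p = √(2mKE) = √(2 × 1.884 × 10⁻²⁸ × 1.261 × 10⁻¹⁶) = 2.180 × 10⁻²² kg·m/s.
λ = h/p = 6.626 × 10⁻³⁴ / 2.180 × 10⁻²² = 3.04 × 10⁻¹² m = 3040 fm.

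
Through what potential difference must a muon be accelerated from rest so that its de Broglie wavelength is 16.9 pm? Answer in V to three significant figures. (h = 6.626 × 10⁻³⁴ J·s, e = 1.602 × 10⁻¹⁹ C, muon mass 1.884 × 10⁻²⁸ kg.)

V = 25.5 V

p = h/λ = 6.626 × 10⁻³⁴ / 1.690 × 10⁻¹¹ = 3.921 × 10⁻²³ kg·m/s.
KE = p²/(2m) = 4.080 × 10⁻¹⁸ J.
V = KE/e = 4.080 × 10⁻¹⁸ / (1.602 × 10⁻¹⁹) = 25.5 V.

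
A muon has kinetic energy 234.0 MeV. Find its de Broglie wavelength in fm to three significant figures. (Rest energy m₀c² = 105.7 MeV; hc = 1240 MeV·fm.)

Total energy E = KE + m₀c² = 234.0 + 105.7 = 339.7 MeV.
(pc)² = E² − (m₀c²)² = (339.7)² − (105.7)² = 1.042 × 10⁵ MeV², so pc = 322.8 MeV.
λ = hc/(pc) = 1240 MeV·fm / 322.8 MeV = 3.84 fm.

λ = 3.84 fm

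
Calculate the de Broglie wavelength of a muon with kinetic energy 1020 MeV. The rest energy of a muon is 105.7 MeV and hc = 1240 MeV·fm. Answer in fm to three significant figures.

Total energy E = KE + m₀c² = 1020 + 105.7 = 1125.7 MeV.
(pc)² = E² − (m₀c²)² = (1125.7)² − (105.7)² = 1.256 × 10⁶ MeV², so pc = 1121 MeV.
λ = hc/(pc) = 1240 MeV·fm / 1121 MeV = 1.11 fm.

λ = 1.11 fm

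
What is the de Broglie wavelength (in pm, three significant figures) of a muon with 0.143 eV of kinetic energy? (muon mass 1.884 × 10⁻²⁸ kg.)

λ = 226 pm

KE = 0.143 eV = 2.291 × 10⁻²⁰ J.
p = √(2mKE) = √(2 × 1.884 × 10⁻²⁸ × 2.291 × 10⁻²⁰) = 2.938 × 10⁻²⁴ kg·m/s.
λ = h/p = 6.626 × 10⁻³⁴ / 2.938 × 10⁻²⁴ = 2.26 × 10⁻¹⁰ m = 226 pm.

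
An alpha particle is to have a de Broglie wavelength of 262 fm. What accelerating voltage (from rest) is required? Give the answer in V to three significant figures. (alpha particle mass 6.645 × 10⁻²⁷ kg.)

V = 1500 V

p = h/λ = 6.626 × 10⁻³⁴ / 2.620 × 10⁻¹³ = 2.529 × 10⁻²¹ kg·m/s.
KE = p²/(2m) = 4.813 × 10⁻¹⁶ J.
V = KE/2e = 4.813 × 10⁻¹⁶ / (2 × 1.602 × 10⁻¹⁹) = 1500 V.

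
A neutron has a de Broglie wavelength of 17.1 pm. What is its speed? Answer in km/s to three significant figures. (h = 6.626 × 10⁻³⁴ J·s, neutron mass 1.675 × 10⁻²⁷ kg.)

p = h/λ = 6.626 × 10⁻³⁴ / 1.710 × 10⁻¹¹ = 3.875 × 10⁻²³ kg·m/s.
v = p/m = 3.875 × 10⁻²³ / 1.675 × 10⁻²⁷ = 2.31 × 10⁴ m/s = 23.1 km/s.

v = 23.1 km/s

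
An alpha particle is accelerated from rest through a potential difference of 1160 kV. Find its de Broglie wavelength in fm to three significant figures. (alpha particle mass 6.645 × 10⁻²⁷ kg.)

λ = 9.43 fm

KE = 2eV = 2 × 1.602 × 10⁻¹⁹ × 1.160 × 10⁶ = 3.717 × 10⁻¹³ J.
p = √(2mKE) = √(2 × 6.645 × 10⁻²⁷ × 3.717 × 10⁻¹³) = 7.028 × 10⁻²⁰ kg·m/s.
λ = h/p = 6.626 × 10⁻³⁴ / 7.028 × 10⁻²⁰ = 9.43 × 10⁻¹⁵ m = 9.43 fm.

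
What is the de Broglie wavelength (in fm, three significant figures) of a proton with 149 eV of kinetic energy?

λ = 2340 fm

KE = 149 eV = 2.387 × 10⁻¹⁷ J.
p = √(2mKE) = √(2 × 1.673 × 10⁻²⁷ × 2.387 × 10⁻¹⁷) = 2.826 × 10⁻²² kg·m/s.
λ = h/p = 6.626 × 10⁻³⁴ / 2.826 × 10⁻²² = 2.34 × 10⁻¹² m = 2340 fm.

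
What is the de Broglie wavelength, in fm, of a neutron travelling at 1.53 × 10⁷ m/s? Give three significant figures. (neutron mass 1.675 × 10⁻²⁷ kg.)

λ = 25.9 fm

p = mv = 1.675 × 10⁻²⁷ × 1.53 × 10⁷ = 2.563 × 10⁻²⁰ kg·m/s.
λ = h/p = 6.626 × 10⁻³⁴ / 2.563 × 10⁻²⁰ = 2.59 × 10⁻¹⁴ m = 25.9 fm.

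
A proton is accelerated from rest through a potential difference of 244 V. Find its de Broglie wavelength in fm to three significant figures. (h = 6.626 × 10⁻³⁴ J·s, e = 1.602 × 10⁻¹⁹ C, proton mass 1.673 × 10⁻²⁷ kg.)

KE = eV = 1.602 × 10⁻¹⁹ × 244.0 = 3.909 × 10⁻¹⁷ J.
p = √(2mKE) = √(2 × 1.673 × 10⁻²⁷ × 3.909 × 10⁻¹⁷) = 3.617 × 10⁻²² kg·m/s.
λ = h/p = 6.626 × 10⁻³⁴ / 3.617 × 10⁻²² = 1.83 × 10⁻¹² m = 1830 fm.

λ = 1830 fm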